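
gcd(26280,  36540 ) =180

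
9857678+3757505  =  13615183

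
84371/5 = 84371/5= 16874.20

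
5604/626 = 8+ 298/313 =8.95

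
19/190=1/10 = 0.10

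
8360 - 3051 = 5309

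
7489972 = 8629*868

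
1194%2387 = 1194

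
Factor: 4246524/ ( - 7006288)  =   - 2^( - 2 )*3^2*19^( -2) * 1213^(-1)*117959^1 = -1061631/1751572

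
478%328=150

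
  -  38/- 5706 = 19/2853 = 0.01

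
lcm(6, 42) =42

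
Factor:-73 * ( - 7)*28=14308=2^2*7^2*73^1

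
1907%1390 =517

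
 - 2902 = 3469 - 6371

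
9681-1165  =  8516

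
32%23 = 9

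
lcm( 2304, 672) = 16128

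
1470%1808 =1470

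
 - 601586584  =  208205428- 809792012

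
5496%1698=402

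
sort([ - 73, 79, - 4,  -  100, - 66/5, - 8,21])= [ - 100, - 73, - 66/5, - 8, - 4 , 21, 79 ]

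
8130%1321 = 204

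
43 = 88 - 45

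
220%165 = 55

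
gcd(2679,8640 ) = 3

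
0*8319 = 0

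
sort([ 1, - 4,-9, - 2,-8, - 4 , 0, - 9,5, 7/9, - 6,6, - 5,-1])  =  [ - 9, - 9, -8 , - 6, - 5, - 4,  -  4, - 2, - 1,0,7/9,1, 5,  6]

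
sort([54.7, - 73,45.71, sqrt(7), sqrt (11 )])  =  [-73, sqrt(7 ),  sqrt( 11), 45.71, 54.7]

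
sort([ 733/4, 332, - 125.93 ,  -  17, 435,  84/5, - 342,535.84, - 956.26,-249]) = [ - 956.26 ,-342,-249 , - 125.93, - 17,  84/5,733/4, 332,  435,535.84 ]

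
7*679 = 4753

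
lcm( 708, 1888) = 5664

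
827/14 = 59+1/14 = 59.07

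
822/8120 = 411/4060 =0.10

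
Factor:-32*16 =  - 512 = - 2^9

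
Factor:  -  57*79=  - 4503 = - 3^1*19^1*79^1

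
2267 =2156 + 111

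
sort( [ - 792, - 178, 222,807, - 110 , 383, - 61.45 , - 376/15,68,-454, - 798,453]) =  [ - 798,-792 ,-454,  -  178,  -  110, - 61.45, - 376/15,  68,222, 383,453,807 ]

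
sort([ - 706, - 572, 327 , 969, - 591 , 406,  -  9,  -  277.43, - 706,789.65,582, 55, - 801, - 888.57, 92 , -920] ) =[ - 920, - 888.57, - 801 , - 706, - 706, - 591,-572, - 277.43, - 9,55,92, 327,406,582,789.65 , 969]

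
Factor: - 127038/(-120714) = 11^( - 1)*59^(- 1)*683^1 = 683/649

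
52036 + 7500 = 59536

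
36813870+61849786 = 98663656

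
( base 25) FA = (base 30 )CP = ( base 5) 3020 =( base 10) 385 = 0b110000001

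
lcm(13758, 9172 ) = 27516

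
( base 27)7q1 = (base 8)13256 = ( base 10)5806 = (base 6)42514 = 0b1011010101110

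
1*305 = 305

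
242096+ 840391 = 1082487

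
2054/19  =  2054/19 = 108.11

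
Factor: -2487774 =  - 2^1 * 3^1 * 414629^1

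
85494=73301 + 12193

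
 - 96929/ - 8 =12116 + 1/8 = 12116.12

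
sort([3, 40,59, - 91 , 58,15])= [ - 91, 3 , 15, 40,58, 59]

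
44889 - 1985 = 42904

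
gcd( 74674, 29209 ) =1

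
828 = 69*12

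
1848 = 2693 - 845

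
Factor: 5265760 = 2^5 *5^1*32911^1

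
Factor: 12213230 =2^1*5^1*23^1 *53101^1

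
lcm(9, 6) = 18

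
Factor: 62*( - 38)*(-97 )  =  228532  =  2^2*19^1*31^1*  97^1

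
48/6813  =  16/2271 = 0.01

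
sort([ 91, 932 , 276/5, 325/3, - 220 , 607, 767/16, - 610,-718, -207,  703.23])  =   [-718, - 610,- 220  , - 207  ,  767/16, 276/5,91, 325/3,607,703.23,932]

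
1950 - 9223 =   -  7273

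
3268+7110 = 10378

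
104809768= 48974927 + 55834841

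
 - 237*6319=-1497603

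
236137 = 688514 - 452377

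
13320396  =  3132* 4253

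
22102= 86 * 257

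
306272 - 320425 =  - 14153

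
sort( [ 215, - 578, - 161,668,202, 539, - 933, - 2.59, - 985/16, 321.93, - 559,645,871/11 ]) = [ - 933,-578, - 559, - 161, - 985/16, - 2.59, 871/11, 202, 215,321.93,539,645,668]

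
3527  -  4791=-1264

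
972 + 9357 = 10329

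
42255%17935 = 6385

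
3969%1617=735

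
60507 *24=1452168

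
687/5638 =687/5638 = 0.12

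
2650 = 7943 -5293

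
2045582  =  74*27643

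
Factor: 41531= 7^1*17^1*349^1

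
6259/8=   782 + 3/8= 782.38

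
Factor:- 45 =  - 3^2*5^1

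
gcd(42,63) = 21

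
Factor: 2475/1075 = 3^2*11^1*43^(  -  1) =99/43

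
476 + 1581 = 2057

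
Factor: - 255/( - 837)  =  85/279 = 3^ ( - 2)*5^1*17^1*31^ ( - 1 )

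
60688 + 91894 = 152582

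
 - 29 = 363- 392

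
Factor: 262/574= 131/287 = 7^( - 1 ) * 41^(- 1 )*131^1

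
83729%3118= 2661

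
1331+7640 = 8971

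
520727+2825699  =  3346426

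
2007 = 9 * 223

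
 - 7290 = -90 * 81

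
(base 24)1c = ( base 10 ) 36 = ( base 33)13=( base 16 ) 24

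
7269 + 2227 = 9496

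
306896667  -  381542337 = - 74645670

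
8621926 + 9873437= 18495363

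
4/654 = 2/327 = 0.01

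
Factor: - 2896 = - 2^4 * 181^1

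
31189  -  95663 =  - 64474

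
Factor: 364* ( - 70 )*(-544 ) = 2^8*5^1*7^2*13^1*17^1=13861120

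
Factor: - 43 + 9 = -2^1*17^1=- 34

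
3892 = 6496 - 2604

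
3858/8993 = 3858/8993=0.43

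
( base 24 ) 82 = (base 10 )194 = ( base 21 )95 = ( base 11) 167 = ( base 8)302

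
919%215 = 59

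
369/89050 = 369/89050=0.00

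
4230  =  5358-1128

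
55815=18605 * 3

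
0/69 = 0= 0.00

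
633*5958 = 3771414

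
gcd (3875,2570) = 5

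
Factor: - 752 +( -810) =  - 2^1*11^1*71^1= - 1562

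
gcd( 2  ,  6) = 2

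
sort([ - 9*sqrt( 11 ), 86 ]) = [ - 9*sqrt(11),  86 ] 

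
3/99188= 3/99188 = 0.00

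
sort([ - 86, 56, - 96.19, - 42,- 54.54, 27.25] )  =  [ - 96.19, - 86,-54.54, - 42,27.25,  56]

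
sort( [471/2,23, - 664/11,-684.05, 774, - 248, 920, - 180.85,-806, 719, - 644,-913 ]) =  [ - 913, - 806, - 684.05, - 644, - 248 ,-180.85,  -  664/11, 23, 471/2, 719,  774 , 920] 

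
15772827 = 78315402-62542575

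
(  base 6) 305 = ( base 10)113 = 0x71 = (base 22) 53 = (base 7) 221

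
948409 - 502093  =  446316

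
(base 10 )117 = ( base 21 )5C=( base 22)57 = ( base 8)165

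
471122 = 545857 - 74735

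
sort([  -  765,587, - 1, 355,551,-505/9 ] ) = [  -  765,-505/9,  -  1, 355, 551,587]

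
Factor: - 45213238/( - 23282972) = 2^ ( - 1)*7^1*  113^( - 1 )*51511^( - 1) * 3229517^1 = 22606619/11641486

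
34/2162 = 17/1081 = 0.02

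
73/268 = 73/268= 0.27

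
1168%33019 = 1168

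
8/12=2/3 = 0.67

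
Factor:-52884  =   - 2^2*3^2*13^1*113^1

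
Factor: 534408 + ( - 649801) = - 115393 = - 257^1*449^1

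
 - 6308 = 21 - 6329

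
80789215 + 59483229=140272444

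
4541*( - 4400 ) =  - 19980400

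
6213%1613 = 1374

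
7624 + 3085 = 10709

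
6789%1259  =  494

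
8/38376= 1/4797 =0.00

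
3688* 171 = 630648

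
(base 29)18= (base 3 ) 1101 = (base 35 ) 12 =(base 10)37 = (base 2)100101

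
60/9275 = 12/1855 = 0.01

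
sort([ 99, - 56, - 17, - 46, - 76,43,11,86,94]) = [ - 76, - 56, - 46,-17,11,  43,86,94, 99]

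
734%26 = 6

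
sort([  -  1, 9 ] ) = [ - 1,9 ]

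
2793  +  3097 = 5890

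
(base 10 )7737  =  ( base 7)31362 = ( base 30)8HR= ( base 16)1E39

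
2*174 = 348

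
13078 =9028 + 4050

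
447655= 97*4615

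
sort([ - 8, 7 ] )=[ - 8, 7] 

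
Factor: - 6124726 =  -2^1 * 17^1 * 19^2*499^1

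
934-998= - 64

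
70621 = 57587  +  13034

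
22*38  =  836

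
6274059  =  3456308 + 2817751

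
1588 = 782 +806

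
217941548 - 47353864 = 170587684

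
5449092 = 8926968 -3477876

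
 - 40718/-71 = 573+35/71=573.49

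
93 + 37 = 130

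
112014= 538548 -426534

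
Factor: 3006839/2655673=11^1*227^( - 1)*11699^( - 1 )*273349^1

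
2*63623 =127246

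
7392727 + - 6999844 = 392883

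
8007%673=604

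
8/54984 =1/6873 = 0.00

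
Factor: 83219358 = 2^1 *3^1*  331^1*41903^1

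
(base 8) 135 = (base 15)63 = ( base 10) 93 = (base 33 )2R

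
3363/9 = 1121/3=373.67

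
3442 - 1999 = 1443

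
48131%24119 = 24012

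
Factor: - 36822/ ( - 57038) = 51/79 = 3^1*17^1*79^( - 1)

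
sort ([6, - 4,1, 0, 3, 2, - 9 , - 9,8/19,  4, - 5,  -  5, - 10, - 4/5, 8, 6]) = [ - 10,- 9, - 9,-5, - 5, - 4, - 4/5,  0,8/19,1, 2, 3, 4, 6,6,8]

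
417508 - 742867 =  -325359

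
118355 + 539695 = 658050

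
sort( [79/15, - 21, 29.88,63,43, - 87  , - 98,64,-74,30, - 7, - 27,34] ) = [  -  98, - 87, - 74, - 27,  -  21, - 7, 79/15,29.88, 30, 34, 43,63,64]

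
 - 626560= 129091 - 755651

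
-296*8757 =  - 2592072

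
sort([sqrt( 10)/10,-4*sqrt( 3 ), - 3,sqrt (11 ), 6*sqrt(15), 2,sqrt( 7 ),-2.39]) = [-4*sqrt(3), - 3, - 2.39, sqrt ( 10 ) /10, 2, sqrt ( 7), sqrt( 11 ), 6  *  sqrt( 15 )]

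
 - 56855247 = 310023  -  57165270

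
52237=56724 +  - 4487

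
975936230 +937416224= 1913352454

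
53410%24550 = 4310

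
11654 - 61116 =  - 49462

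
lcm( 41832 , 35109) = 1966104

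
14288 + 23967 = 38255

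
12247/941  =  12247/941 = 13.01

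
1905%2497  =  1905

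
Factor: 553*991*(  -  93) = -50966139 = -3^1*7^1*31^1*79^1*991^1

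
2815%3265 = 2815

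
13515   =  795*17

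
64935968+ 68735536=133671504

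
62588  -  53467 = 9121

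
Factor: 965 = 5^1  *  193^1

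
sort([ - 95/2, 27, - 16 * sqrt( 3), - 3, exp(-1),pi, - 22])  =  [-95/2, - 16 *sqrt ( 3), -22, - 3, exp(-1), pi, 27]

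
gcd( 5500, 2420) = 220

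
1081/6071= 1081/6071 = 0.18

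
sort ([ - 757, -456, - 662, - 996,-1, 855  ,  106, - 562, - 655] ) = [ - 996, - 757,-662, - 655, - 562, - 456, -1,106, 855 ] 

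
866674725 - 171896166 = 694778559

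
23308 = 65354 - 42046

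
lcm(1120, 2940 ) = 23520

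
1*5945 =5945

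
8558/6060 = 1 + 1249/3030=1.41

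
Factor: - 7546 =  - 2^1*7^3*11^1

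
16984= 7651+9333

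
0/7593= 0 = 0.00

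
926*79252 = 73387352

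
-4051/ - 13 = 311 + 8/13=311.62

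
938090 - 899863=38227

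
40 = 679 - 639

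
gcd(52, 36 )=4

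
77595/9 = 25865/3=8621.67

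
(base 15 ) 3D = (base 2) 111010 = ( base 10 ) 58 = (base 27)24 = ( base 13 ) 46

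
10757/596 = 10757/596 = 18.05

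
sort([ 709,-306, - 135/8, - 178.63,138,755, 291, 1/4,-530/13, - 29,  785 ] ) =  [ - 306,-178.63, - 530/13,-29, - 135/8 , 1/4,  138 , 291, 709, 755,785 ]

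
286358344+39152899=325511243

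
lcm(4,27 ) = 108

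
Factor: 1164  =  2^2*3^1*97^1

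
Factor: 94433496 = 2^3*3^1*19^1*41^1*5051^1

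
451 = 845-394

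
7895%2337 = 884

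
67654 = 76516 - 8862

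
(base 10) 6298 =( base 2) 1100010011010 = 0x189A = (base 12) 378A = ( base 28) 80q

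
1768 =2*884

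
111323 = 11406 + 99917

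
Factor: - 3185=-5^1*7^2 * 13^1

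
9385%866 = 725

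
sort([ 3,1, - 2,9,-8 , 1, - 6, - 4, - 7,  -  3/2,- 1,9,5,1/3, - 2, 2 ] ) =[ - 8 , - 7, - 6, - 4 , - 2, -2, - 3/2, - 1,1/3,1,1,2,3, 5, 9, 9 ] 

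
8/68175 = 8/68175 = 0.00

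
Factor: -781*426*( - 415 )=2^1*3^1*5^1*11^1*71^2*83^1 = 138072990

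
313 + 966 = 1279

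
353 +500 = 853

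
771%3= 0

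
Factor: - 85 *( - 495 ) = 3^2*5^2 *11^1*17^1 = 42075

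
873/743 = 1 + 130/743 = 1.17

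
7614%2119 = 1257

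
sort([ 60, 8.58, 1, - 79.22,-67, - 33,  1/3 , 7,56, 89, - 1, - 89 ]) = [-89, - 79.22,-67, - 33, - 1, 1/3,  1, 7,8.58,56, 60,  89] 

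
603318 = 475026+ 128292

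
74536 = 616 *121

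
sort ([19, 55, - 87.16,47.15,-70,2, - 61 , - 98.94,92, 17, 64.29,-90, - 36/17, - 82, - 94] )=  [-98.94,-94, -90, - 87.16,-82, - 70, - 61, - 36/17, 2, 17, 19, 47.15,55, 64.29,  92 ] 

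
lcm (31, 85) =2635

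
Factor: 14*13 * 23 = 4186 =2^1*7^1*13^1*23^1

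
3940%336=244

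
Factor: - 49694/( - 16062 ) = 24847/8031 = 3^( - 1 ) * 2677^( - 1 )*24847^1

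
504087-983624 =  - 479537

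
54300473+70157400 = 124457873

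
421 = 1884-1463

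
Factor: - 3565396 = - 2^2*891349^1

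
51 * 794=40494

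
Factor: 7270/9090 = 727/909= 3^( - 2 )*101^( - 1)*727^1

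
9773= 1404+8369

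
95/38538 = 95/38538 = 0.00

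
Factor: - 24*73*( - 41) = 71832 = 2^3*3^1*41^1* 73^1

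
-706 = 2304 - 3010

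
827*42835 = 35424545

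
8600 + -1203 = 7397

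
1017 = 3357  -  2340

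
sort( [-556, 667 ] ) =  [ - 556, 667] 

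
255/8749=255/8749 = 0.03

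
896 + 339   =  1235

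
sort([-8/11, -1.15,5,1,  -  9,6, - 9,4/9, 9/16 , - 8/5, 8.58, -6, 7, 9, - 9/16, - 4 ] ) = [ - 9,- 9, - 6, - 4, - 8/5,- 1.15, - 8/11,  -  9/16,  4/9,9/16,1,5,6, 7, 8.58, 9]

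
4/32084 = 1/8021 = 0.00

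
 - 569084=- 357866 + -211218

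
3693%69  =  36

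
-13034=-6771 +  - 6263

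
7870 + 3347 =11217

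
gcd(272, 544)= 272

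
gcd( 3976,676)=4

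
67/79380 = 67/79380  =  0.00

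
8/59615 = 8/59615 = 0.00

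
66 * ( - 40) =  - 2640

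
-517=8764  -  9281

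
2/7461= 2/7461 = 0.00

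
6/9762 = 1/1627 = 0.00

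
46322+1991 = 48313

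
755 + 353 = 1108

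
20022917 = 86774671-66751754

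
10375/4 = 10375/4 = 2593.75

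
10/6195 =2/1239 = 0.00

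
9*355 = 3195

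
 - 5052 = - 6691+1639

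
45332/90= 503+ 31/45  =  503.69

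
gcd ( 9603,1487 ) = 1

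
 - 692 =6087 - 6779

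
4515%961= 671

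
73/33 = 73/33 = 2.21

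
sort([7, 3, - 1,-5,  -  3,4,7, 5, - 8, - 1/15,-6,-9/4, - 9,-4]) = [ - 9,  -  8, - 6,-5, - 4, - 3, - 9/4,-1, - 1/15,3,4,5, 7,7 ]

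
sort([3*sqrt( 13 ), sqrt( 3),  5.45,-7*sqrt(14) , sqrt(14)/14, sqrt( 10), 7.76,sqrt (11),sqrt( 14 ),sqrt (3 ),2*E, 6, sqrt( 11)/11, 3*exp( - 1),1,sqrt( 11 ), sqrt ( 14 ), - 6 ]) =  [-7*sqrt( 14), -6, sqrt( 14)/14,sqrt( 11)/11, 1, 3*exp( - 1 ), sqrt( 3 ), sqrt(3), sqrt( 10 ), sqrt( 11),sqrt(11),sqrt (14), sqrt(14 ), 2*E,5.45,6, 7.76,3*sqrt ( 13)]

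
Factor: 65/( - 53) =-5^1*13^1*53^(  -  1 ) 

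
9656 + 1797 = 11453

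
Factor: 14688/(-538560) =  - 2^ ( - 1 )*3^1 * 5^( - 1 )*11^( - 1) =-3/110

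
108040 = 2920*37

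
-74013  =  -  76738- - 2725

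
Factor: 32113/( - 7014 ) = -2^ ( - 1)*3^ ( - 1)*7^( - 1 )*17^1*167^( - 1 )*1889^1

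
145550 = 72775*2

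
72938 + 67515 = 140453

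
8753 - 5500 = 3253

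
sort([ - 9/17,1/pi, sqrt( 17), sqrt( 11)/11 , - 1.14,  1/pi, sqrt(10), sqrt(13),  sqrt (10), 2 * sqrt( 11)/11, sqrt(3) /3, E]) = [ - 1.14, - 9/17, sqrt(11)/11 , 1/pi, 1/pi, sqrt(3)/3, 2*sqrt ( 11)/11,E , sqrt(10 ), sqrt(  10 ), sqrt( 13), sqrt( 17) ] 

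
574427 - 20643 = 553784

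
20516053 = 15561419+4954634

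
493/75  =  493/75 = 6.57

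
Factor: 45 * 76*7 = 2^2*3^2*5^1*  7^1*19^1=23940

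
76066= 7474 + 68592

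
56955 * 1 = 56955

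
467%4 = 3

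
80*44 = 3520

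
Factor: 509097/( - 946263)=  - 169699/315421= - 41^1*4139^1*315421^( - 1)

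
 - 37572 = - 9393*4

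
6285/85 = 1257/17 = 73.94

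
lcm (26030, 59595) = 2264610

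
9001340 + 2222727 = 11224067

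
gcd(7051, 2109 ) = 1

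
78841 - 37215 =41626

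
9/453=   3/151 = 0.02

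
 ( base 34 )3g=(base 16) 76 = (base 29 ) 42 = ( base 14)86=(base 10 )118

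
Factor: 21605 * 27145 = 5^2 * 29^1*61^1 * 89^1*149^1 = 586467725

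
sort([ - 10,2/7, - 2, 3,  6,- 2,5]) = [ - 10,- 2, - 2, 2/7, 3,5, 6 ] 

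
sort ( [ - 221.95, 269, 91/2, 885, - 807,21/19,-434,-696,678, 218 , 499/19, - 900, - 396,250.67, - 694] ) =[  -  900, - 807,  -  696,-694,-434, - 396, - 221.95, 21/19, 499/19,91/2,218, 250.67,269, 678,  885 ] 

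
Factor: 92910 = 2^1* 3^1*5^1*19^1*163^1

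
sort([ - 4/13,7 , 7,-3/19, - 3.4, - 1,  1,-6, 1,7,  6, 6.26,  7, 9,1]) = [ - 6, - 3.4, - 1, - 4/13, - 3/19 , 1, 1,1,6, 6.26,7, 7, 7,  7,  9 ]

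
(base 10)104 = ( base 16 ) 68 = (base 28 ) 3K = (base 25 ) 44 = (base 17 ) 62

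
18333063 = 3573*5131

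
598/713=26/31 = 0.84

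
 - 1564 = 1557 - 3121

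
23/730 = 23/730 = 0.03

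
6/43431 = 2/14477=0.00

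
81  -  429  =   - 348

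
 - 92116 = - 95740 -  - 3624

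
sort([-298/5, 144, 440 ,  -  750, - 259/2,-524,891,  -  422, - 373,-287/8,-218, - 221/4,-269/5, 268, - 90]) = [ - 750, - 524, - 422, - 373, - 218, - 259/2, - 90, - 298/5 , - 221/4, - 269/5, - 287/8,144,  268, 440 , 891 ]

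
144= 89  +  55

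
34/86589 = 34/86589 = 0.00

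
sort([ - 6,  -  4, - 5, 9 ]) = [ - 6, - 5,-4, 9] 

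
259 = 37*7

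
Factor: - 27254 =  - 2^1*13627^1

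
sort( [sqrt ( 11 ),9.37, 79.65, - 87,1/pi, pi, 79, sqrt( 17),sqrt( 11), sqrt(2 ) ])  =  [ - 87 , 1/pi,sqrt ( 2 ) , pi,sqrt(11), sqrt( 11),sqrt(17),9.37,  79, 79.65] 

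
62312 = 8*7789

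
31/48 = 31/48 = 0.65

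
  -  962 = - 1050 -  - 88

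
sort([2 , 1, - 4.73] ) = [ - 4.73, 1,2 ] 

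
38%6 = 2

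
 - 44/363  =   - 4/33 = - 0.12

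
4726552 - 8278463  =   - 3551911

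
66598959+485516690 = 552115649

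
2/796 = 1/398 = 0.00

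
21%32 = 21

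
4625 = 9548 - 4923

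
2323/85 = 2323/85 = 27.33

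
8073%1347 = 1338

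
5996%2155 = 1686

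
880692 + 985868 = 1866560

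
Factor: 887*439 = 389393 =439^1* 887^1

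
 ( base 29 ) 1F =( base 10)44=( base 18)28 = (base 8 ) 54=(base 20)24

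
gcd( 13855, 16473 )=17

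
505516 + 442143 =947659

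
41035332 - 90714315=  -  49678983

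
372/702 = 62/117=0.53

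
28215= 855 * 33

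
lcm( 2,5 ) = 10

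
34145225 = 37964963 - 3819738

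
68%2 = 0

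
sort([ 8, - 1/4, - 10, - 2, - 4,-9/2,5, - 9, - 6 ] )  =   [ - 10, - 9,-6, - 9/2, - 4 , - 2, -1/4, 5, 8]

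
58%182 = 58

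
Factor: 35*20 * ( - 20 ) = - 14000 = - 2^4 * 5^3*7^1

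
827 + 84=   911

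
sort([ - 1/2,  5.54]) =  [-1/2, 5.54 ] 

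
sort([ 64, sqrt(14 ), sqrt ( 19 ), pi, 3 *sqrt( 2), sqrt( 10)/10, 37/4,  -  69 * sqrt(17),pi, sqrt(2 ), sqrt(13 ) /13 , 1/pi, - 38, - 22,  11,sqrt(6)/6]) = [-69*sqrt (17 ), - 38, - 22, sqrt( 13 ) /13, sqrt ( 10) /10, 1/pi, sqrt(6 ) /6,sqrt (2), pi,pi, sqrt( 14), 3*sqrt ( 2), sqrt(19 ),37/4,11,64]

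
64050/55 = 1164 + 6/11 = 1164.55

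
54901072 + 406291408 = 461192480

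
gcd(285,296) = 1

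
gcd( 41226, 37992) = 6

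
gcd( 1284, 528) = 12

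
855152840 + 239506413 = 1094659253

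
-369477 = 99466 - 468943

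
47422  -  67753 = -20331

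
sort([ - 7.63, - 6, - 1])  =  [ -7.63, - 6, - 1]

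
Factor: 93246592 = 2^7*728489^1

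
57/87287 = 57/87287 = 0.00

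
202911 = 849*239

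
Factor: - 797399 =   -  797399^1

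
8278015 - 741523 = 7536492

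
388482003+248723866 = 637205869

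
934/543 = 934/543  =  1.72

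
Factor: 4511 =13^1*347^1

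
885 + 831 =1716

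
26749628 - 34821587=  -  8071959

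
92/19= 4 + 16/19 = 4.84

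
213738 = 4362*49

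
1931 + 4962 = 6893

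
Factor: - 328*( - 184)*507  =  2^6*3^1*13^2*23^1 * 41^1 =30598464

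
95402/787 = 95402/787 = 121.22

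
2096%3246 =2096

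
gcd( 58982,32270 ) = 14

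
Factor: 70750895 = 5^1 * 14150179^1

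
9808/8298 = 4904/4149  =  1.18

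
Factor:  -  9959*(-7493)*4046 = 2^1*7^1*17^2 * 23^1 * 59^1*127^1 *433^1 = 301923796202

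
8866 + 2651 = 11517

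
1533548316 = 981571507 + 551976809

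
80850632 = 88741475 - 7890843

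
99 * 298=29502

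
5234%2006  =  1222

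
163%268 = 163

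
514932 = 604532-89600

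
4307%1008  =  275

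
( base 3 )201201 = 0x214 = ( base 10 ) 532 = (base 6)2244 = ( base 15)257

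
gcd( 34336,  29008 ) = 592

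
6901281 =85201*81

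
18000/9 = 2000 = 2000.00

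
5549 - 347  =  5202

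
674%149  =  78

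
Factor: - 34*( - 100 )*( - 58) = - 2^4*5^2*17^1 * 29^1 = - 197200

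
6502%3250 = 2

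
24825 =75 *331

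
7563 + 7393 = 14956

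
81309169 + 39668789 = 120977958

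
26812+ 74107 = 100919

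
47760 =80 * 597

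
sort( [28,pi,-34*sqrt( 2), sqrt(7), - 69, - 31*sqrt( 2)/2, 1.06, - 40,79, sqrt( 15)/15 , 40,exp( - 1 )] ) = [ - 69, - 34 * sqrt( 2),-40, - 31*sqrt(2)/2, sqrt( 15) /15, exp( - 1) , 1.06,sqrt (7),pi,28,40, 79 ] 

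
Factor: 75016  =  2^3 * 9377^1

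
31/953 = 31/953 =0.03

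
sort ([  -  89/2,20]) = [-89/2, 20]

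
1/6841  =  1/6841 =0.00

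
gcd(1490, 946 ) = 2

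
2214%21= 9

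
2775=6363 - 3588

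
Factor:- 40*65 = - 2^3 * 5^2*13^1 = -2600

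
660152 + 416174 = 1076326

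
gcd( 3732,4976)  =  1244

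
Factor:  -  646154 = -2^1 * 323077^1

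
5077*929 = 4716533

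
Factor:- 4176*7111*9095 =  - 270080899920  =  -2^4*3^2*5^1*13^1*17^1*29^1*107^1 * 547^1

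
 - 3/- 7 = 3/7  =  0.43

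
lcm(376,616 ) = 28952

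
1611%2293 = 1611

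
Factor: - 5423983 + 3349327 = - 2^5*3^1*21611^1=- 2074656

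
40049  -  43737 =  - 3688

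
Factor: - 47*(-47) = 2209 = 47^2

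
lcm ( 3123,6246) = 6246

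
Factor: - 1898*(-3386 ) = 6426628  =  2^2*13^1*73^1*1693^1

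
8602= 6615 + 1987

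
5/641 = 5/641   =  0.01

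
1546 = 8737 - 7191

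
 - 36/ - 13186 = 18/6593 = 0.00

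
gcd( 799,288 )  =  1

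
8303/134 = 61 + 129/134 = 61.96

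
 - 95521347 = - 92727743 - 2793604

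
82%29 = 24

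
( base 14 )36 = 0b110000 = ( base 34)1E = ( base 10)48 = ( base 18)2c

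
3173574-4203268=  - 1029694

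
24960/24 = 1040  =  1040.00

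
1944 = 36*54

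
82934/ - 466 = - 41467/233= - 177.97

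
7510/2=3755= 3755.00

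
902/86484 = 451/43242 = 0.01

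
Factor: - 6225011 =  - 13^1*103^1*4649^1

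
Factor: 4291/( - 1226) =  - 2^(-1)*7^1 = - 7/2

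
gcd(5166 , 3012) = 6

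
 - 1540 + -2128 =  - 3668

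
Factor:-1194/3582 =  - 3^(-1 ) = - 1/3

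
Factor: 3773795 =5^1 *797^1*947^1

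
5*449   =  2245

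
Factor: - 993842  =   - 2^1 * 83^1*5987^1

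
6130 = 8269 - 2139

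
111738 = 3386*33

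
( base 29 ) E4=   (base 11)343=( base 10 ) 410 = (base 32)CQ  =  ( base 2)110011010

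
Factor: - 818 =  - 2^1*409^1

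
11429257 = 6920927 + 4508330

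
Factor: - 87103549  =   - 13^1  *  47^1*142559^1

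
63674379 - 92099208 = -28424829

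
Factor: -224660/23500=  - 5^( - 2 )*239^1 = - 239/25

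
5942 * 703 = 4177226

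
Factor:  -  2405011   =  -7^1 * 31^1*11083^1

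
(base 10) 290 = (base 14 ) 16a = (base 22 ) d4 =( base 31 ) 9b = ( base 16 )122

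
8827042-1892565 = 6934477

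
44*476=20944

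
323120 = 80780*4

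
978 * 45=44010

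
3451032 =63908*54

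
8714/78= 111 + 28/39 = 111.72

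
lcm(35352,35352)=35352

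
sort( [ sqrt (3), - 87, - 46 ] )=[-87, - 46,sqrt( 3)]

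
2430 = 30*81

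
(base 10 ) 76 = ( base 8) 114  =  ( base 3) 2211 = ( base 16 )4c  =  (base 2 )1001100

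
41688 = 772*54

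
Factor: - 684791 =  - 684791^1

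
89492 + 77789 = 167281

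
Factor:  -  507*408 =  - 2^3 * 3^2*13^2*17^1= - 206856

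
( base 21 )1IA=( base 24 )1ad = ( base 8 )1475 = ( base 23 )1d1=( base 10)829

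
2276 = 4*569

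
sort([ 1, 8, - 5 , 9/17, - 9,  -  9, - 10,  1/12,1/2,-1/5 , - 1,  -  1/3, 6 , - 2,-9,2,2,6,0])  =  [ - 10,-9, - 9, - 9, - 5,-2,-1,- 1/3,-1/5,0,1/12,1/2 , 9/17 , 1,2, 2,  6, 6,8 ]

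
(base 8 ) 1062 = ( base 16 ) 232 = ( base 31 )i4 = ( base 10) 562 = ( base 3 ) 202211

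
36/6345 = 4/705 = 0.01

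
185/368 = 185/368 = 0.50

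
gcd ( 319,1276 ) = 319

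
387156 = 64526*6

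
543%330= 213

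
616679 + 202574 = 819253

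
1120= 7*160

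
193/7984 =193/7984= 0.02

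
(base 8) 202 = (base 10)130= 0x82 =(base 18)74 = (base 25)55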